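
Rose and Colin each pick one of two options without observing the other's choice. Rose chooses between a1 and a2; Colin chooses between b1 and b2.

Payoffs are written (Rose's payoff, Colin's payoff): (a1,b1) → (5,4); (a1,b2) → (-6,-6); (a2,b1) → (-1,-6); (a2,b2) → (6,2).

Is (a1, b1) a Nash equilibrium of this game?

Yes

At (a1, b1), Rose earns 5; switching to a2 would give -1, so Rose has no profitable deviation.
Colin earns 4; switching to b2 would give -6, so Colin has no profitable deviation.
Neither player can gain by a unilateral deviation, so this profile is a Nash equilibrium.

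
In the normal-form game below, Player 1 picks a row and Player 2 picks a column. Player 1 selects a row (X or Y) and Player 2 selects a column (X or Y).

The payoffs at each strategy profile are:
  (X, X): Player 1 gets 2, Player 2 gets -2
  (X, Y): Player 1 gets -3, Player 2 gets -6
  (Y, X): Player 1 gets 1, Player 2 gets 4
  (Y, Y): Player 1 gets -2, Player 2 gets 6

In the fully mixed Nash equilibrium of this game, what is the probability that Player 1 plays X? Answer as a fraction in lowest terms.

Let p be the probability that Player 1 plays X. In a completely mixed equilibrium, Player 2 must be indifferent between X and Y.
Player 2's expected payoff from X is −2p + 4(1−p); from Y it is −6p + 6(1−p).
Setting these equal: −6p + 4 = −12p + 6, so p = 1/3.

1/3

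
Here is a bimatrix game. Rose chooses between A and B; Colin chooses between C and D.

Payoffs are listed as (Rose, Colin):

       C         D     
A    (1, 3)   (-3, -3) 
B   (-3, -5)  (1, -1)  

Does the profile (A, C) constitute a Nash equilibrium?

At (A, C), Rose earns 1; switching to B would give -3, so Rose has no profitable deviation.
Colin earns 3; switching to D would give -3, so Colin has no profitable deviation.
Neither player can gain by a unilateral deviation, so this profile is a Nash equilibrium.

Yes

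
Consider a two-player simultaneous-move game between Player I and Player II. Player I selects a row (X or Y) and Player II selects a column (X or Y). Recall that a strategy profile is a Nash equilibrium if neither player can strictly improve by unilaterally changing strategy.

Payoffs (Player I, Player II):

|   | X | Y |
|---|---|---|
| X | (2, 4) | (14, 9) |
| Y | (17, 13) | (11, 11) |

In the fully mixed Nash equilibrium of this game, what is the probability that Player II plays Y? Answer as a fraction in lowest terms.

Let q be the probability that Player II plays X. In a completely mixed equilibrium, Player I must be indifferent between X and Y.
Player I's expected payoff from X is 2q + 14(1−q); from Y it is 17q + 11(1−q).
Setting these equal: −12q + 14 = 6q + 11, so q = 1/6.
Therefore Player II plays Y with probability 1 − 1/6 = 5/6.

5/6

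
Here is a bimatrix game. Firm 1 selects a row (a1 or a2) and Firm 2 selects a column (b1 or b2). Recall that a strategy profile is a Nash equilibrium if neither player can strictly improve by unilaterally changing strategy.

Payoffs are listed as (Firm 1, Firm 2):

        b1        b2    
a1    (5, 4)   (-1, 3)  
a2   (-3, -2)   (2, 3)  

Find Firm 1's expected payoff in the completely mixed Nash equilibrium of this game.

7/11

First find y, the probability Firm 2 plays b1, from Firm 1's indifference between a1 and a2: 5y − (1−y) = −3y + 2(1−y), giving y = 3/11.
Since Firm 1 is indifferent in equilibrium, Firm 1's expected payoff equals the payoff from either row against (3/11, 8/11). Using a1: 5(3/11) − (8/11) = 7/11.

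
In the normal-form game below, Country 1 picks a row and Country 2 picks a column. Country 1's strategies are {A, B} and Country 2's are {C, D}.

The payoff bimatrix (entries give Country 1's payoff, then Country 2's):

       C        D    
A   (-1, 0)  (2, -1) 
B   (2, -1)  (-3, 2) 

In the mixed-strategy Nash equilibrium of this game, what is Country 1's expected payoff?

First find q, the probability Country 2 plays C, from Country 1's indifference between A and B: −q + 2(1−q) = 2q − 3(1−q), giving q = 5/8.
Since Country 1 is indifferent in equilibrium, Country 1's expected payoff equals the payoff from either row against (5/8, 3/8). Using A: −(5/8) + 2(3/8) = 1/8.

1/8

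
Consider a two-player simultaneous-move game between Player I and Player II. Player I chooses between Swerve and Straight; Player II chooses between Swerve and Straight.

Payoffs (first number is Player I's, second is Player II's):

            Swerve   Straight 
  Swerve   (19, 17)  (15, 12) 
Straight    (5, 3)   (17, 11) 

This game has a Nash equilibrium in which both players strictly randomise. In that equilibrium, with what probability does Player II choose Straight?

Let c be the probability that Player II plays Swerve. In a completely mixed equilibrium, Player I must be indifferent between Swerve and Straight.
Player I's expected payoff from Swerve is 19c + 15(1−c); from Straight it is 5c + 17(1−c).
Setting these equal: 4c + 15 = −12c + 17, so c = 1/8.
Therefore Player II plays Straight with probability 1 − 1/8 = 7/8.

7/8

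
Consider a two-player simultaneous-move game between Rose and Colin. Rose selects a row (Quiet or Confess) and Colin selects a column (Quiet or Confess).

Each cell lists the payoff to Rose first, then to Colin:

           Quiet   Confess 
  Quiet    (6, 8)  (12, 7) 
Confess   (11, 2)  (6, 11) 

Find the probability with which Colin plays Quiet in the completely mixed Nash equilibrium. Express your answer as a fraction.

Let y be the probability that Colin plays Quiet. In a completely mixed equilibrium, Rose must be indifferent between Quiet and Confess.
Rose's expected payoff from Quiet is 6y + 12(1−y); from Confess it is 11y + 6(1−y).
Setting these equal: −6y + 12 = 5y + 6, so y = 6/11.

6/11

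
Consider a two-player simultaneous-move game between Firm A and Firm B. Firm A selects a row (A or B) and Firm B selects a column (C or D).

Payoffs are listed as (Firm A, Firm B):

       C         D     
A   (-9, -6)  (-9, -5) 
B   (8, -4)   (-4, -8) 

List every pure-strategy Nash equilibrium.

(A, C): Firm A prefers B (8 > -9); Firm B prefers D (-5 > -6) — not an equilibrium.
(A, D): Firm A prefers B (-4 > -9) — not an equilibrium.
(B, C): Firm A gets 8 ≥ -9 from A, and Firm B gets -4 ≥ -8 from D — Nash equilibrium.
(B, D): Firm B prefers C (-4 > -8) — not an equilibrium.

(B, C)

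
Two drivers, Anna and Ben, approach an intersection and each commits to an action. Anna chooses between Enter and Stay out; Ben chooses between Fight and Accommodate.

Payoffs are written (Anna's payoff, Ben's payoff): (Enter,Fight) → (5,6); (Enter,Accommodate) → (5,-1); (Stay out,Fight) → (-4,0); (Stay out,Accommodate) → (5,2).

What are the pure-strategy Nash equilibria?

(Enter, Fight): Anna gets 5 ≥ -4 from Stay out, and Ben gets 6 ≥ -1 from Accommodate — Nash equilibrium.
(Enter, Accommodate): Ben prefers Fight (6 > -1) — not an equilibrium.
(Stay out, Fight): Anna prefers Enter (5 > -4); Ben prefers Accommodate (2 > 0) — not an equilibrium.
(Stay out, Accommodate): Anna gets 5 ≥ 5 from Enter, and Ben gets 2 ≥ 0 from Fight — Nash equilibrium.

(Enter, Fight) and (Stay out, Accommodate)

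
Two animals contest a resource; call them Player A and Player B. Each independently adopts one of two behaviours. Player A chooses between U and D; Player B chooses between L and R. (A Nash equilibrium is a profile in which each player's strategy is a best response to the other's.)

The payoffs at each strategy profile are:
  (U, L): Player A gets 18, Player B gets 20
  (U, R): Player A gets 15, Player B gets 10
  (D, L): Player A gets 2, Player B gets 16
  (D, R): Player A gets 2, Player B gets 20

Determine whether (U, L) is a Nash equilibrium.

At (U, L), Player A earns 18; switching to D would give 2, so Player A has no profitable deviation.
Player B earns 20; switching to R would give 10, so Player B has no profitable deviation.
Neither player can gain by a unilateral deviation, so this profile is a Nash equilibrium.

Yes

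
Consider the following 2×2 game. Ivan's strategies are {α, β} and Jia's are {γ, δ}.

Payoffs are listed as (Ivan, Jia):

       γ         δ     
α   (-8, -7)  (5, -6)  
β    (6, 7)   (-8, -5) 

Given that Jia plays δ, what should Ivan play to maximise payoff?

α

Against δ, Ivan earns 5 from α and -8 from β.
So α is the best response.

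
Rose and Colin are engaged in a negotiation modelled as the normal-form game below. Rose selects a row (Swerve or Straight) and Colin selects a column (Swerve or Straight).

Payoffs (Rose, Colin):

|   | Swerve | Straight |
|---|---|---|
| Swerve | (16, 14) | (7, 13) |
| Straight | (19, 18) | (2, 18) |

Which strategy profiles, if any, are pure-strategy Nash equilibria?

(Swerve, Swerve): Rose prefers Straight (19 > 16) — not an equilibrium.
(Swerve, Straight): Colin prefers Swerve (14 > 13) — not an equilibrium.
(Straight, Swerve): Rose gets 19 ≥ 16 from Swerve, and Colin gets 18 ≥ 18 from Straight — Nash equilibrium.
(Straight, Straight): Rose prefers Swerve (7 > 2) — not an equilibrium.

(Straight, Swerve)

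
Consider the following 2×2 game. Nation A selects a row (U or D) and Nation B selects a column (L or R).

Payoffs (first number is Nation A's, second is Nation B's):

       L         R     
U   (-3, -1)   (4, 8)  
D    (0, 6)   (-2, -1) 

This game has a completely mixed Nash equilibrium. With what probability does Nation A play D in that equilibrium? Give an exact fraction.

9/16

Let r be the probability that Nation A plays U. In a completely mixed equilibrium, Nation B must be indifferent between L and R.
Nation B's expected payoff from L is −r + 6(1−r); from R it is 8r − (1−r).
Setting these equal: −7r + 6 = 9r − 1, so r = 7/16.
Therefore Nation A plays D with probability 1 − 7/16 = 9/16.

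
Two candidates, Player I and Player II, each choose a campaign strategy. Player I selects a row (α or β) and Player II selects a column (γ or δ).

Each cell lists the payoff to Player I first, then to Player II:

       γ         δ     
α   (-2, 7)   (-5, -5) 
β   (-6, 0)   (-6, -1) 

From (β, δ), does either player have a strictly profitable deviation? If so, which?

Both

Player I at (β, δ) earns -6; deviating to α yields -5 — a strict improvement.
Player II earns -1; deviating to γ yields 0 — a strict improvement.
Both Player I and Player II have strictly profitable deviations.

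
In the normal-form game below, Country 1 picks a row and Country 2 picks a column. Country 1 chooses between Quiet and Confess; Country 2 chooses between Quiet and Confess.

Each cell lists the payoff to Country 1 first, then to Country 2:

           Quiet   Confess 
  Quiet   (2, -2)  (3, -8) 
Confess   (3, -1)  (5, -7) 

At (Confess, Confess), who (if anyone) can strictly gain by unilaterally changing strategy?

Country 2

Country 1 at (Confess, Confess) earns 5; deviating to Quiet yields 3 — not better.
Country 2 earns -7; deviating to Quiet yields -1 — a strict improvement.
Only Country 2 has a strictly profitable deviation.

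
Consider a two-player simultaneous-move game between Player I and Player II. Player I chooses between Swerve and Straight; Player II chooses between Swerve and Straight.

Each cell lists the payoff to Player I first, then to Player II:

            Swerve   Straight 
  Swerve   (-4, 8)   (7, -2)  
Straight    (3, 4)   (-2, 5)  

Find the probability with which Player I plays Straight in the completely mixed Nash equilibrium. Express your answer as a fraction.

Let x be the probability that Player I plays Swerve. In a completely mixed equilibrium, Player II must be indifferent between Swerve and Straight.
Player II's expected payoff from Swerve is 8x + 4(1−x); from Straight it is −2x + 5(1−x).
Setting these equal: 4x + 4 = −7x + 5, so x = 1/11.
Therefore Player I plays Straight with probability 1 − 1/11 = 10/11.

10/11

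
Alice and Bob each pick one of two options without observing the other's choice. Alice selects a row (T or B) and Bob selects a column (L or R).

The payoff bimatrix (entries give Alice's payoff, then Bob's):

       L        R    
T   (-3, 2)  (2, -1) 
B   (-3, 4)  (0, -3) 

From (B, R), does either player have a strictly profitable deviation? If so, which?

Alice at (B, R) earns 0; deviating to T yields 2 — a strict improvement.
Bob earns -3; deviating to L yields 4 — a strict improvement.
Both Alice and Bob have strictly profitable deviations.

Both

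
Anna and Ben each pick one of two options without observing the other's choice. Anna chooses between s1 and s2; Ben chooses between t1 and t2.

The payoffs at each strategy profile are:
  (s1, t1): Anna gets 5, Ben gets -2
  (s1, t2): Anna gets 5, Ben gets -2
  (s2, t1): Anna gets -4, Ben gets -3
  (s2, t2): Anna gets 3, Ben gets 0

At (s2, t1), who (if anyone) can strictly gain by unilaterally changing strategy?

Both

Anna at (s2, t1) earns -4; deviating to s1 yields 5 — a strict improvement.
Ben earns -3; deviating to t2 yields 0 — a strict improvement.
Both Anna and Ben have strictly profitable deviations.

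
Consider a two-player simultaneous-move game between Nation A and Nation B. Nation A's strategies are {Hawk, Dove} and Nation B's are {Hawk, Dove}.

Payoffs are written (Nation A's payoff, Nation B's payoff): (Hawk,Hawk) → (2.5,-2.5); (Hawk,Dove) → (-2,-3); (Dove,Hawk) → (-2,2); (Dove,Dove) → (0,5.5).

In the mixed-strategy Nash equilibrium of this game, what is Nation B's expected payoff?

First find x, the probability Nation A plays Hawk, from Nation B's indifference between Hawk and Dove: −2.5x + 2(1−x) = −3x + 5.5(1−x), giving x = 7/8.
Since Nation B is indifferent in equilibrium, Nation B's expected payoff equals the payoff from either column against (7/8, 1/8). Using Hawk: −2.5(7/8) + 2(1/8) = -31/16.

-31/16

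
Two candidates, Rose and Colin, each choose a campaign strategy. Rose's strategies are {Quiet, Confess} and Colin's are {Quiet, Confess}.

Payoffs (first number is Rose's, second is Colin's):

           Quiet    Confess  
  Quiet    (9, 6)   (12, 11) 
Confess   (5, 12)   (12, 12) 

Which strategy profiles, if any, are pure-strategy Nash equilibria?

(Quiet, Quiet): Colin prefers Confess (11 > 6) — not an equilibrium.
(Quiet, Confess): Rose gets 12 ≥ 12 from Confess, and Colin gets 11 ≥ 6 from Quiet — Nash equilibrium.
(Confess, Quiet): Rose prefers Quiet (9 > 5) — not an equilibrium.
(Confess, Confess): Rose gets 12 ≥ 12 from Quiet, and Colin gets 12 ≥ 12 from Quiet — Nash equilibrium.

(Quiet, Confess) and (Confess, Confess)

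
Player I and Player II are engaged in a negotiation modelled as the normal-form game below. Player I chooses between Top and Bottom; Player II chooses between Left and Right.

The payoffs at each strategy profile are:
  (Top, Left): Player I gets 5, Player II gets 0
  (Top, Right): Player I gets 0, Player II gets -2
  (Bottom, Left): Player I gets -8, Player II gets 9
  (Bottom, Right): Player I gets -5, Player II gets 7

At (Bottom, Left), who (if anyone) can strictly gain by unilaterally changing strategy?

Player I at (Bottom, Left) earns -8; deviating to Top yields 5 — a strict improvement.
Player II earns 9; deviating to Right yields 7 — not better.
Only Player I has a strictly profitable deviation.

Player I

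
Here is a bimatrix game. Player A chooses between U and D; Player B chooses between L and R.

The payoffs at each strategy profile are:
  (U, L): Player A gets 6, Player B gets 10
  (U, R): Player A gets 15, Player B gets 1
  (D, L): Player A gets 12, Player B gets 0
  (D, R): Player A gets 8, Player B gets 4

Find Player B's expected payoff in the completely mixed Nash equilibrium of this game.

First find x, the probability Player A plays U, from Player B's indifference between L and R: 10x = x + 4(1−x), giving x = 4/13.
Since Player B is indifferent in equilibrium, Player B's expected payoff equals the payoff from either column against (4/13, 9/13). Using L: 10(4/13) = 40/13.

40/13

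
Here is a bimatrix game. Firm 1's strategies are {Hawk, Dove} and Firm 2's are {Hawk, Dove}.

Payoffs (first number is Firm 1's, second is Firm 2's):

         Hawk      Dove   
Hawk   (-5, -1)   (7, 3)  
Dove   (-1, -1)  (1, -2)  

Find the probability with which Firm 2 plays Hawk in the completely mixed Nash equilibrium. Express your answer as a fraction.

Let y be the probability that Firm 2 plays Hawk. In a completely mixed equilibrium, Firm 1 must be indifferent between Hawk and Dove.
Firm 1's expected payoff from Hawk is −5y + 7(1−y); from Dove it is −y + (1−y).
Setting these equal: −12y + 7 = −2y + 1, so y = 3/5.

3/5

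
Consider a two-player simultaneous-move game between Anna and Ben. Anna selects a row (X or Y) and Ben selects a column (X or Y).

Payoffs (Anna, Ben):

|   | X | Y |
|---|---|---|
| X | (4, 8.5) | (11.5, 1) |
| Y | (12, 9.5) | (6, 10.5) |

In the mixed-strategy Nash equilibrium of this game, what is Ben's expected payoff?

319/34

First find x, the probability Anna plays X, from Ben's indifference between X and Y: 8.5x + 9.5(1−x) = x + 10.5(1−x), giving x = 2/17.
Since Ben is indifferent in equilibrium, Ben's expected payoff equals the payoff from either column against (2/17, 15/17). Using X: 8.5(2/17) + 9.5(15/17) = 319/34.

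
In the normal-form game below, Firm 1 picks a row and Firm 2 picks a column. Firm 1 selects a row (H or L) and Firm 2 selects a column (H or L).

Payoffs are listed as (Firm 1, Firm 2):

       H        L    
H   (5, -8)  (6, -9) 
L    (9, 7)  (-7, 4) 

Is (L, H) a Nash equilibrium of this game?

Yes

At (L, H), Firm 1 earns 9; switching to H would give 5, so Firm 1 has no profitable deviation.
Firm 2 earns 7; switching to L would give 4, so Firm 2 has no profitable deviation.
Neither player can gain by a unilateral deviation, so this profile is a Nash equilibrium.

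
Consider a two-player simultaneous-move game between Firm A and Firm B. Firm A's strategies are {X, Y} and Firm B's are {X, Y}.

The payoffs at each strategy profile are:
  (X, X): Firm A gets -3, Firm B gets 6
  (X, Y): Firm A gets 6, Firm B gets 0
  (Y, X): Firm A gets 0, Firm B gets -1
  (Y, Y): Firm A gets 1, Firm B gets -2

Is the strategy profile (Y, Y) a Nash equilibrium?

No

At (Y, Y), Firm A earns 1; switching to X would give 6, so Firm A would deviate.
Firm B earns -2; switching to X would give -1, so Firm B would deviate.
Since at least one player can profitably deviate, this is not a Nash equilibrium.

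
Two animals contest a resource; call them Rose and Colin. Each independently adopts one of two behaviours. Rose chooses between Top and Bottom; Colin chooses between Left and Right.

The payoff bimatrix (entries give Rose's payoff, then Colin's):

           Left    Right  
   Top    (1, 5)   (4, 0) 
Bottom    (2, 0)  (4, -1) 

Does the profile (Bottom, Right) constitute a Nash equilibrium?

At (Bottom, Right), Rose earns 4; switching to Top would give 4, so Rose has no profitable deviation.
Colin earns -1; switching to Left would give 0, so Colin would deviate.
Since at least one player can profitably deviate, this is not a Nash equilibrium.

No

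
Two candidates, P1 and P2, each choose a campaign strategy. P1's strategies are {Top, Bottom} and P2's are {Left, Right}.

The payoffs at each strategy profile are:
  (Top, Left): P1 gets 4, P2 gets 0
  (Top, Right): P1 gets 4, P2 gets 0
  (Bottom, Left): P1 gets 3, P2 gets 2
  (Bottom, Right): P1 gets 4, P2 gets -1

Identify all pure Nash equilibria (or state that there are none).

(Top, Left) and (Top, Right)

(Top, Left): P1 gets 4 ≥ 3 from Bottom, and P2 gets 0 ≥ 0 from Right — Nash equilibrium.
(Top, Right): P1 gets 4 ≥ 4 from Bottom, and P2 gets 0 ≥ 0 from Left — Nash equilibrium.
(Bottom, Left): P1 prefers Top (4 > 3) — not an equilibrium.
(Bottom, Right): P2 prefers Left (2 > -1) — not an equilibrium.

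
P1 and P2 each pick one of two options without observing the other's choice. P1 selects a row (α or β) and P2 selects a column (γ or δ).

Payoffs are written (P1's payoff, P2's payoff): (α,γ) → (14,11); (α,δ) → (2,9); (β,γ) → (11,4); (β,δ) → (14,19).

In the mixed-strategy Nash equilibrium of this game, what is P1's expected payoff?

First find y, the probability P2 plays γ, from P1's indifference between α and β: 14y + 2(1−y) = 11y + 14(1−y), giving y = 4/5.
Since P1 is indifferent in equilibrium, P1's expected payoff equals the payoff from either row against (4/5, 1/5). Using α: 14(4/5) + 2(1/5) = 58/5.

58/5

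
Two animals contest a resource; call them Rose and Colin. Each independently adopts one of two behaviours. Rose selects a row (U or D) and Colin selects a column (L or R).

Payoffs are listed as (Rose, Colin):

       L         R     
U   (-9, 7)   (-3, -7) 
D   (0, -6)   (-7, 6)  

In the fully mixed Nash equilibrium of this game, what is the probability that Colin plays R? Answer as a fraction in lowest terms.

9/13

Let c be the probability that Colin plays L. In a completely mixed equilibrium, Rose must be indifferent between U and D.
Rose's expected payoff from U is −9c − 3(1−c); from D it is −7(1−c).
Setting these equal: −6c − 3 = 7c − 7, so c = 4/13.
Therefore Colin plays R with probability 1 − 4/13 = 9/13.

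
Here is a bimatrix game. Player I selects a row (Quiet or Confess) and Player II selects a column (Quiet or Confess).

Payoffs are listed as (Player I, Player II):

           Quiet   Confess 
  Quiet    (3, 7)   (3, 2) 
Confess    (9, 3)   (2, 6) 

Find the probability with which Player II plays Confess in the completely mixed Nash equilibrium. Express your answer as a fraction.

6/7

Let q be the probability that Player II plays Quiet. In a completely mixed equilibrium, Player I must be indifferent between Quiet and Confess.
Player I's expected payoff from Quiet is 3q + 3(1−q); from Confess it is 9q + 2(1−q).
Setting these equal: 3 = 7q + 2, so q = 1/7.
Therefore Player II plays Confess with probability 1 − 1/7 = 6/7.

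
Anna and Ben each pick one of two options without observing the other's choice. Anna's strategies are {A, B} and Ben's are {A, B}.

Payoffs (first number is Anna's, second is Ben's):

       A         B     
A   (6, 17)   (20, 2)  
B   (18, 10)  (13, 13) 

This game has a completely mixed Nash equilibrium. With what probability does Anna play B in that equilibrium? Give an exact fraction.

5/6

Let r be the probability that Anna plays A. In a completely mixed equilibrium, Ben must be indifferent between A and B.
Ben's expected payoff from A is 17r + 10(1−r); from B it is 2r + 13(1−r).
Setting these equal: 7r + 10 = −11r + 13, so r = 1/6.
Therefore Anna plays B with probability 1 − 1/6 = 5/6.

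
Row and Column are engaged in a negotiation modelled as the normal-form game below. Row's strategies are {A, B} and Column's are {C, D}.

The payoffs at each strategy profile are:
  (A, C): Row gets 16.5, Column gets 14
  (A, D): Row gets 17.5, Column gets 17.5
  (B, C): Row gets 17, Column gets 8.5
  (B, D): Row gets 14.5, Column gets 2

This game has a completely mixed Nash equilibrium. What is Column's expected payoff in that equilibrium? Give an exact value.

483/40

First find x, the probability Row plays A, from Column's indifference between C and D: 14x + 8.5(1−x) = 17.5x + 2(1−x), giving x = 13/20.
Since Column is indifferent in equilibrium, Column's expected payoff equals the payoff from either column against (13/20, 7/20). Using C: 14(13/20) + 8.5(7/20) = 483/40.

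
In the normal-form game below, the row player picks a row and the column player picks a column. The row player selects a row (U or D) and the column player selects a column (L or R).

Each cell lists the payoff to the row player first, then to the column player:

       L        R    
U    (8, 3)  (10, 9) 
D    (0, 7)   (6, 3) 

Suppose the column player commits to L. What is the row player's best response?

Against L, the row player earns 8 from U and 0 from D.
So U is the best response.

U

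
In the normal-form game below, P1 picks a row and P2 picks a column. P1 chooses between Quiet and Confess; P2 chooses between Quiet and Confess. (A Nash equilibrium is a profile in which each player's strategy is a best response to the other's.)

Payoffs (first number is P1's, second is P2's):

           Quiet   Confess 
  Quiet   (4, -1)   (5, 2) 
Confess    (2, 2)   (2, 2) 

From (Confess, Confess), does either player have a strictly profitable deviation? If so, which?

P1

P1 at (Confess, Confess) earns 2; deviating to Quiet yields 5 — a strict improvement.
P2 earns 2; deviating to Quiet yields 2 — not better.
Only P1 has a strictly profitable deviation.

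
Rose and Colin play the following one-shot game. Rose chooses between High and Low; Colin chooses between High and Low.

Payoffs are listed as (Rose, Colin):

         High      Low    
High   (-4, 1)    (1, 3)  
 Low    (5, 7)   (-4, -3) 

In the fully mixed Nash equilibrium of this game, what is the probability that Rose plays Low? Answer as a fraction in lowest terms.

Let p be the probability that Rose plays High. In a completely mixed equilibrium, Colin must be indifferent between High and Low.
Colin's expected payoff from High is p + 7(1−p); from Low it is 3p − 3(1−p).
Setting these equal: −6p + 7 = 6p − 3, so p = 5/6.
Therefore Rose plays Low with probability 1 − 5/6 = 1/6.

1/6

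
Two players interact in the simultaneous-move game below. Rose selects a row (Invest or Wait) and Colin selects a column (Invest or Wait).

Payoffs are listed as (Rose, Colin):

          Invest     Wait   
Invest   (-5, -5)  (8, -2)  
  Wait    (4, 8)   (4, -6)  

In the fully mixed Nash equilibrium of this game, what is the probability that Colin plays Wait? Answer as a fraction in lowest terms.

9/13

Let q be the probability that Colin plays Invest. In a completely mixed equilibrium, Rose must be indifferent between Invest and Wait.
Rose's expected payoff from Invest is −5q + 8(1−q); from Wait it is 4q + 4(1−q).
Setting these equal: −13q + 8 = 4, so q = 4/13.
Therefore Colin plays Wait with probability 1 − 4/13 = 9/13.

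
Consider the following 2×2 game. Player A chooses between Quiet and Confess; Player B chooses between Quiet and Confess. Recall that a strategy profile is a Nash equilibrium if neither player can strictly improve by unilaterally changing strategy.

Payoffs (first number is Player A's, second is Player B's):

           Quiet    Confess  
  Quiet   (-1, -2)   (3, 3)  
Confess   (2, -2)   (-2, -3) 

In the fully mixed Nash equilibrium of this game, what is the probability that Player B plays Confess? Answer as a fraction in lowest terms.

Let y be the probability that Player B plays Quiet. In a completely mixed equilibrium, Player A must be indifferent between Quiet and Confess.
Player A's expected payoff from Quiet is −y + 3(1−y); from Confess it is 2y − 2(1−y).
Setting these equal: −4y + 3 = 4y − 2, so y = 5/8.
Therefore Player B plays Confess with probability 1 − 5/8 = 3/8.

3/8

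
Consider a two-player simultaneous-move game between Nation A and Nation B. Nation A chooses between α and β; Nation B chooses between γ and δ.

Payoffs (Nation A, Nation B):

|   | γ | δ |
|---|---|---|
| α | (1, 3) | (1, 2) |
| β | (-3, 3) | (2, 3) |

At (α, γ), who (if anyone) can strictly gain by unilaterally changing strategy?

Nation A at (α, γ) earns 1; deviating to β yields -3 — not better.
Nation B earns 3; deviating to δ yields 2 — not better.
Neither player can strictly improve; the profile is a Nash equilibrium.

Neither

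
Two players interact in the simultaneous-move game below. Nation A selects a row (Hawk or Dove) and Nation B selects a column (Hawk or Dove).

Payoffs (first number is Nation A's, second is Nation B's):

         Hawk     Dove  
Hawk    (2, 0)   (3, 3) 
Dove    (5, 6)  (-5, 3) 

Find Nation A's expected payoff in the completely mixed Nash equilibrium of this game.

25/11

First find q, the probability Nation B plays Hawk, from Nation A's indifference between Hawk and Dove: 2q + 3(1−q) = 5q − 5(1−q), giving q = 8/11.
Since Nation A is indifferent in equilibrium, Nation A's expected payoff equals the payoff from either row against (8/11, 3/11). Using Hawk: 2(8/11) + 3(3/11) = 25/11.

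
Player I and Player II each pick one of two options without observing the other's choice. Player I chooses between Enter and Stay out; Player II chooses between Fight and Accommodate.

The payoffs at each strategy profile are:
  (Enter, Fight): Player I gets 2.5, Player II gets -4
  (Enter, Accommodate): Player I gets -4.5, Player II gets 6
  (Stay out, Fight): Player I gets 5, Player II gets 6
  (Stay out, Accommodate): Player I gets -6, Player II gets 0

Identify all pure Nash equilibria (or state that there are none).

(Enter, Accommodate) and (Stay out, Fight)

(Enter, Fight): Player I prefers Stay out (5 > 2.5); Player II prefers Accommodate (6 > -4) — not an equilibrium.
(Enter, Accommodate): Player I gets -4.5 ≥ -6 from Stay out, and Player II gets 6 ≥ -4 from Fight — Nash equilibrium.
(Stay out, Fight): Player I gets 5 ≥ 2.5 from Enter, and Player II gets 6 ≥ 0 from Accommodate — Nash equilibrium.
(Stay out, Accommodate): Player I prefers Enter (-4.5 > -6); Player II prefers Fight (6 > 0) — not an equilibrium.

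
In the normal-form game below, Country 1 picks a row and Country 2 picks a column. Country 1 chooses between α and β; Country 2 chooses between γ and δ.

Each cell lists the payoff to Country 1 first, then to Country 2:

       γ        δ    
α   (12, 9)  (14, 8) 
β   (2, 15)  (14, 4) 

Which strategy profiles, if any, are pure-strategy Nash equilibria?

(α, γ)

(α, γ): Country 1 gets 12 ≥ 2 from β, and Country 2 gets 9 ≥ 8 from δ — Nash equilibrium.
(α, δ): Country 2 prefers γ (9 > 8) — not an equilibrium.
(β, γ): Country 1 prefers α (12 > 2) — not an equilibrium.
(β, δ): Country 2 prefers γ (15 > 4) — not an equilibrium.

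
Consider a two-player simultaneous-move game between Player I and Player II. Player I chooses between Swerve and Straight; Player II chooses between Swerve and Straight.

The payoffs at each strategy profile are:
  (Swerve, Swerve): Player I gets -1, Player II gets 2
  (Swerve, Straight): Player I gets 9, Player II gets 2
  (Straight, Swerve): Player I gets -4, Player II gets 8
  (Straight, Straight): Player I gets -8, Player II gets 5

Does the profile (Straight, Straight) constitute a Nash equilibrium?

No

At (Straight, Straight), Player I earns -8; switching to Swerve would give 9, so Player I would deviate.
Player II earns 5; switching to Swerve would give 8, so Player II would deviate.
Since at least one player can profitably deviate, this is not a Nash equilibrium.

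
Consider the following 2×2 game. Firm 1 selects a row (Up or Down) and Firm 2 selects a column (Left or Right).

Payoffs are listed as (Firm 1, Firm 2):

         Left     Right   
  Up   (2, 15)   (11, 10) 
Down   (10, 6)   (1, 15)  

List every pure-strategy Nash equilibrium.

(Up, Left): Firm 1 prefers Down (10 > 2) — not an equilibrium.
(Up, Right): Firm 2 prefers Left (15 > 10) — not an equilibrium.
(Down, Left): Firm 2 prefers Right (15 > 6) — not an equilibrium.
(Down, Right): Firm 1 prefers Up (11 > 1) — not an equilibrium.

none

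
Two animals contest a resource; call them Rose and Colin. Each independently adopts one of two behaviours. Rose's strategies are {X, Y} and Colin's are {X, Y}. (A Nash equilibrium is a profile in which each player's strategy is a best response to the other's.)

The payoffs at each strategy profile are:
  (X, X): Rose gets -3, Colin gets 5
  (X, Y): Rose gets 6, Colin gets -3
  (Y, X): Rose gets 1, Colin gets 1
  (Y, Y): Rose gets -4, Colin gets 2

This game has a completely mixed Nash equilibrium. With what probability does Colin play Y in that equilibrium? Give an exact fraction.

2/7

Let c be the probability that Colin plays X. In a completely mixed equilibrium, Rose must be indifferent between X and Y.
Rose's expected payoff from X is −3c + 6(1−c); from Y it is c − 4(1−c).
Setting these equal: −9c + 6 = 5c − 4, so c = 5/7.
Therefore Colin plays Y with probability 1 − 5/7 = 2/7.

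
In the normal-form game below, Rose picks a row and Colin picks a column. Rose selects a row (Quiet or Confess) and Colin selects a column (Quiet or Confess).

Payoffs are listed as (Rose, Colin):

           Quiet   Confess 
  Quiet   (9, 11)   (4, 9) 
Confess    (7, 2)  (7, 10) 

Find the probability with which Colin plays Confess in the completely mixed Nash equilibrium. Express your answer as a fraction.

Let y be the probability that Colin plays Quiet. In a completely mixed equilibrium, Rose must be indifferent between Quiet and Confess.
Rose's expected payoff from Quiet is 9y + 4(1−y); from Confess it is 7y + 7(1−y).
Setting these equal: 5y + 4 = 7, so y = 3/5.
Therefore Colin plays Confess with probability 1 − 3/5 = 2/5.

2/5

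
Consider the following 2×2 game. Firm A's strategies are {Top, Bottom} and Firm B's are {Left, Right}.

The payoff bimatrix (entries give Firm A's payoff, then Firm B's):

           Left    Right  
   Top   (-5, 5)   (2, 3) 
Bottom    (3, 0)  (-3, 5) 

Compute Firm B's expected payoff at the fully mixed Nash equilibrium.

25/7

First find p, the probability Firm A plays Top, from Firm B's indifference between Left and Right: 5p = 3p + 5(1−p), giving p = 5/7.
Since Firm B is indifferent in equilibrium, Firm B's expected payoff equals the payoff from either column against (5/7, 2/7). Using Left: 5(5/7) = 25/7.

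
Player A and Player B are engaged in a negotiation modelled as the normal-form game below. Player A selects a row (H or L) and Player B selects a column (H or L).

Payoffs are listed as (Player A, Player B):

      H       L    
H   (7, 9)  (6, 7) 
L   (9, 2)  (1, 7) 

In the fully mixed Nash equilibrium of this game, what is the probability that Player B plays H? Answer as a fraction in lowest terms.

5/7

Let y be the probability that Player B plays H. In a completely mixed equilibrium, Player A must be indifferent between H and L.
Player A's expected payoff from H is 7y + 6(1−y); from L it is 9y + (1−y).
Setting these equal: y + 6 = 8y + 1, so y = 5/7.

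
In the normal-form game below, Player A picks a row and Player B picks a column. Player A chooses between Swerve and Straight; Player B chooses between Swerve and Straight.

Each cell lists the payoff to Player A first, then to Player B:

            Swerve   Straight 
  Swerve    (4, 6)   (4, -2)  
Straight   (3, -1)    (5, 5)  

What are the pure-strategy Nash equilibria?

(Swerve, Swerve): Player A gets 4 ≥ 3 from Straight, and Player B gets 6 ≥ -2 from Straight — Nash equilibrium.
(Swerve, Straight): Player A prefers Straight (5 > 4); Player B prefers Swerve (6 > -2) — not an equilibrium.
(Straight, Swerve): Player A prefers Swerve (4 > 3); Player B prefers Straight (5 > -1) — not an equilibrium.
(Straight, Straight): Player A gets 5 ≥ 4 from Swerve, and Player B gets 5 ≥ -1 from Swerve — Nash equilibrium.

(Swerve, Swerve) and (Straight, Straight)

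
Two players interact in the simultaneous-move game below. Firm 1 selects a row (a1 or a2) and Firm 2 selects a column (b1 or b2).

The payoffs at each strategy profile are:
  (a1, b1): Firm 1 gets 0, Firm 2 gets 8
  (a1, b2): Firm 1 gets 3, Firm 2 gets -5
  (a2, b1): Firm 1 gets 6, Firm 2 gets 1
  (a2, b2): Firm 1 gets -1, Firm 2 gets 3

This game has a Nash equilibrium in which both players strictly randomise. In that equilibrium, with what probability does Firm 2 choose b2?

Let y be the probability that Firm 2 plays b1. In a completely mixed equilibrium, Firm 1 must be indifferent between a1 and a2.
Firm 1's expected payoff from a1 is 3(1−y); from a2 it is 6y − (1−y).
Setting these equal: −3y + 3 = 7y − 1, so y = 2/5.
Therefore Firm 2 plays b2 with probability 1 − 2/5 = 3/5.

3/5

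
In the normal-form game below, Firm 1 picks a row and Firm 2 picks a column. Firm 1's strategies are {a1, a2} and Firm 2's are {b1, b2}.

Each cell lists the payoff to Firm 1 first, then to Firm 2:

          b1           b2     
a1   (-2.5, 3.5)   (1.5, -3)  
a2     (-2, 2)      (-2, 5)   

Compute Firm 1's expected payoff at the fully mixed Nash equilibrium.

First find q, the probability Firm 2 plays b1, from Firm 1's indifference between a1 and a2: −2.5q + 1.5(1−q) = −2q − 2(1−q), giving q = 7/8.
Since Firm 1 is indifferent in equilibrium, Firm 1's expected payoff equals the payoff from either row against (7/8, 1/8). Using a1: −2.5(7/8) + 1.5(1/8) = -2.

-2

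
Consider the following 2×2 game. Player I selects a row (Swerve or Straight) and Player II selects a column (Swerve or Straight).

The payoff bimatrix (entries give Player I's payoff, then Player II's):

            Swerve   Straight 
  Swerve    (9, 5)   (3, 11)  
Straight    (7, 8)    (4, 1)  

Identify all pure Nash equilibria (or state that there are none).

none

(Swerve, Swerve): Player II prefers Straight (11 > 5) — not an equilibrium.
(Swerve, Straight): Player I prefers Straight (4 > 3) — not an equilibrium.
(Straight, Swerve): Player I prefers Swerve (9 > 7) — not an equilibrium.
(Straight, Straight): Player II prefers Swerve (8 > 1) — not an equilibrium.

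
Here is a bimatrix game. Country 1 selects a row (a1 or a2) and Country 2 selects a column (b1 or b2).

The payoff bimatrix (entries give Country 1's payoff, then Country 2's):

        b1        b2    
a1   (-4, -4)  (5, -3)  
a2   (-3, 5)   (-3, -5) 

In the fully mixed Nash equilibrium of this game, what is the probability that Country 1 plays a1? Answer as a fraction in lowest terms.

Let p be the probability that Country 1 plays a1. In a completely mixed equilibrium, Country 2 must be indifferent between b1 and b2.
Country 2's expected payoff from b1 is −4p + 5(1−p); from b2 it is −3p − 5(1−p).
Setting these equal: −9p + 5 = 2p − 5, so p = 10/11.

10/11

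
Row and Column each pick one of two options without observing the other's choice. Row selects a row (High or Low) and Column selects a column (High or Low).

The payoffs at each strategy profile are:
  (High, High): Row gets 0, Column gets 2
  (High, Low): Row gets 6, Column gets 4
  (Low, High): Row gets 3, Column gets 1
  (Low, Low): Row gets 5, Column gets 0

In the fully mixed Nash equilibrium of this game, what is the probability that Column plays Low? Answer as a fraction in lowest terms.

Let q be the probability that Column plays High. In a completely mixed equilibrium, Row must be indifferent between High and Low.
Row's expected payoff from High is 6(1−q); from Low it is 3q + 5(1−q).
Setting these equal: −6q + 6 = −2q + 5, so q = 1/4.
Therefore Column plays Low with probability 1 − 1/4 = 3/4.

3/4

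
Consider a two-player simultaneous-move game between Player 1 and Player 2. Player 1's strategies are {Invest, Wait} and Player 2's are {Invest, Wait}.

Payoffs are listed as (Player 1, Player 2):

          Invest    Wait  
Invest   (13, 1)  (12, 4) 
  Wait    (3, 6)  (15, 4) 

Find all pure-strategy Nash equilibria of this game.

(Invest, Invest): Player 2 prefers Wait (4 > 1) — not an equilibrium.
(Invest, Wait): Player 1 prefers Wait (15 > 12) — not an equilibrium.
(Wait, Invest): Player 1 prefers Invest (13 > 3) — not an equilibrium.
(Wait, Wait): Player 2 prefers Invest (6 > 4) — not an equilibrium.

none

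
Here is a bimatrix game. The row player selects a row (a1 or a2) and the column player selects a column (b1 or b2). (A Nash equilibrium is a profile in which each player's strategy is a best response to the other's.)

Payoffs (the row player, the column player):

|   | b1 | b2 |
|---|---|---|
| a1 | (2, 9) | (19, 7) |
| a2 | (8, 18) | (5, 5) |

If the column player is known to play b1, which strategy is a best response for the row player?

Against b1, the row player earns 2 from a1 and 8 from a2.
So a2 is the best response.

a2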